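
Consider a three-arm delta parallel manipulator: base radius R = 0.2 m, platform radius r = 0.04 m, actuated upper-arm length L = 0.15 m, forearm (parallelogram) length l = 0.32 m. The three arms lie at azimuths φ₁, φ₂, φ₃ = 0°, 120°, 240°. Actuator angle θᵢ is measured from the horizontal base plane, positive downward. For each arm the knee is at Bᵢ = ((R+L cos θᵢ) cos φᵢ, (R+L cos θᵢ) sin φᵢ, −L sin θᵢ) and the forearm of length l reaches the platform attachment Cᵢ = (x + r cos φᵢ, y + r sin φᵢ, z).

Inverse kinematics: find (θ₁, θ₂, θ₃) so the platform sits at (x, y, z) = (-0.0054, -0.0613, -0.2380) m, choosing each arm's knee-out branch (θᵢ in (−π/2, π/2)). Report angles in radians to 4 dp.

arm 1 (φ=0.0°): x'=-0.0054, y'=-0.0613
  A=0.1654, B=-0.2380, C=(l²−L²−A²−y'²−z²)/(2L)=-0.0262
  γ=atan2(-0.2380,0.1654)=-0.9635;  ψ=arccos(-0.0904)=1.6613;  θ1=γ+ψ≈0.6978
arm 2 (φ=120.0°): x'=-0.0504, y'=0.0353
  A=0.2104, B=-0.2380, C=(l²−L²−A²−y'²−z²)/(2L)=-0.0742
  √(A²+B²)=0.3177;  θ2 = -0.8469+1.8065 ≈ 0.9596
φ3=240.0° → target in arm frame (0.0558, 0.0260)
  A=0.1042, B=-0.2380, C=(l²−L²−A²−y'²−z²)/(2L)=0.0391
  θ3 = atan2(B,A) + arccos(C/0.2598) = 0.2618

θ₁ = 0.6978, θ₂ = 0.9596, θ₃ = 0.2618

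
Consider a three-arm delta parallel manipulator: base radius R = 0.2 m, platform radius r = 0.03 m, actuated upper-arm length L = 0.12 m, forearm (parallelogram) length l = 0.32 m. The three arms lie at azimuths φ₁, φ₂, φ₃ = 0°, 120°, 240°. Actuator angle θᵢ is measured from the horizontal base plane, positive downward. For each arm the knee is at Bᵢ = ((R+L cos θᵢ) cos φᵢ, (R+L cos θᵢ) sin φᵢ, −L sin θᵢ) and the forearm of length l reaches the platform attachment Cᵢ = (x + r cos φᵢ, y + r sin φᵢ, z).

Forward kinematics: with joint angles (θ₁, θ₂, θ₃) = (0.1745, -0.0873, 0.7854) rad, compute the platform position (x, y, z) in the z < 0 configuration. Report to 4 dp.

(0.0151, 0.0495, -0.1801)

O1 = (0.2882·cos0.0°, 0.2882·sin0.0°, -0.0208) = (0.2882, 0.0000, -0.0208)
O2 = (0.2895·cos120.0°, 0.2895·sin120.0°, 0.0105) = (-0.1448, 0.2508, 0.0105)
O3 = (0.2549·cos240.0°, 0.2549·sin240.0°, -0.0849) = (-0.1274, -0.2207, -0.0849)
subtract pairs → two planes through P
linear system: -0.8659x+0.5015y = 0.0005−0.0626z; -0.8312x+-0.4414y = -0.0113−-0.1280z
det = 0.7991;  x = 0.0069+-0.0458z,  y = 0.0128+-0.2039z
into |P−O₁|² = l²: 1.0437z² + 0.0622z + -0.0227 = 0;  Δ = 0.0985;  z = -0.1801 or 0.1205 → z<0 root = -0.1801
x = 0.0151, y = 0.0495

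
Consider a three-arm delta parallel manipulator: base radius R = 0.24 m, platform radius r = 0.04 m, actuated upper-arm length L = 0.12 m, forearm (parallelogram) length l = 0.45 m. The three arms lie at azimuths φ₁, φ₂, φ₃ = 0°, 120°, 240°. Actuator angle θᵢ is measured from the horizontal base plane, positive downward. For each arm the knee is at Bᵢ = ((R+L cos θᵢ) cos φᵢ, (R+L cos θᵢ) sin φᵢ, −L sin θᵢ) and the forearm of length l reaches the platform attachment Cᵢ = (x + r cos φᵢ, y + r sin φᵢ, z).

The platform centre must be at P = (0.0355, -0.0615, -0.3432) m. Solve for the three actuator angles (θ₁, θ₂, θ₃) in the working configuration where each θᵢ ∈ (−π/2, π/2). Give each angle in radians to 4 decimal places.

arm 1 (φ=0.0°): x'=0.0355, y'=-0.0615
  e−x'=0.1645;  (l²−L²−(e−x')²−y'²−z²)/2L = 0.1645
  √(A²+B²)=0.3806;  θ1 = -1.1238+1.1239 ≈ 0.0001
rotate P by −φ2: (-0.0710, 0.0000, -0.3432)
  A cos θ + B sin θ = C:  0.2710·cos θ + -0.3432·sin θ = -0.0131
  γ=atan2(-0.3432,0.2710)=-0.9024;  ψ=arccos(-0.0299)=1.6007;  θ2=γ+ψ≈0.6983
φ3=240.0° → target in arm frame (0.0355, 0.0615)
  A=0.1645, B=-0.3432, C=(l²−L²−A²−y'²−z²)/(2L)=0.1645
  θ3 = atan2(B,A) + arccos(C/0.3806) = 0.0000

θ₁ = 0.0001, θ₂ = 0.6983, θ₃ = 0.0000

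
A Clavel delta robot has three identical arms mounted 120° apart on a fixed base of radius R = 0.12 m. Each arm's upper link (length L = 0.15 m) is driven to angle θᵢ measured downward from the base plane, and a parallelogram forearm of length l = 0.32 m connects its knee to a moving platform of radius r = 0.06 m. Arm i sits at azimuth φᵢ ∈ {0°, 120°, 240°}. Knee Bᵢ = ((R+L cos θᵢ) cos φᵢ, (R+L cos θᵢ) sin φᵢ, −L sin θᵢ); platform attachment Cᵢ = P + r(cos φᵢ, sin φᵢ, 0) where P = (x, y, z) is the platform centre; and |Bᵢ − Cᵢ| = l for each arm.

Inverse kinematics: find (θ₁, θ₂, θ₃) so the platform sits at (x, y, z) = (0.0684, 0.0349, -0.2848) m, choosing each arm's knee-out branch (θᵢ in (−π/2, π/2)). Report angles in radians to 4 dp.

θ₁ = -0.0002, θ₂ = 0.3490, θ₃ = 0.6110

φ1=0.0° → target in arm frame (0.0684, 0.0349)
  e−x'=-0.0084;  (l²−L²−(e−x')²−y'²−z²)/2L = -0.0083
  γ=atan2(-0.2848,-0.0084)=-1.6003;  ψ=arccos(-0.0292)=1.6000;  θ1=γ+ψ≈-0.0002
arm 2 (φ=120.0°): x'=-0.0040, y'=-0.0767
  A cos θ + B sin θ = C:  0.0640·cos θ + -0.2848·sin θ = -0.0373
  γ=atan2(-0.2848,0.0640)=-1.3498;  ψ=arccos(-0.1277)=1.6989;  θ2=γ+ψ≈0.3490
rotate P by −φ3: (-0.0644, 0.0418, -0.2848)
  A=0.1244, B=-0.2848, C=(l²−L²−A²−y'²−z²)/(2L)=-0.0615
  θ3 = atan2(B,A) + arccos(C/0.3108) = 0.6110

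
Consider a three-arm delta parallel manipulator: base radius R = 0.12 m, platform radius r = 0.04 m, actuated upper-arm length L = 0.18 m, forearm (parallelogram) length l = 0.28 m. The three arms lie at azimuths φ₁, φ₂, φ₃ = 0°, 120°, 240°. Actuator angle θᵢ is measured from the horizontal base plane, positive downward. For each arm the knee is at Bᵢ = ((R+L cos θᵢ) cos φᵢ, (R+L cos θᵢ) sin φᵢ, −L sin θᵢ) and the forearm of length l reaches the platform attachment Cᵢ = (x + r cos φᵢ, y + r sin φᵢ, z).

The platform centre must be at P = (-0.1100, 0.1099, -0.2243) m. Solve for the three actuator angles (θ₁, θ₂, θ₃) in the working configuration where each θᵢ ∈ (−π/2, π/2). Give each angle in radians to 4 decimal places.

rotate P by −φ1: (-0.1100, 0.1099, -0.2243)
  A cos θ + B sin θ = C:  0.1900·cos θ + -0.2243·sin θ = -0.1458
  √(A²+B²)=0.2940;  θ1 = -0.8680+2.0898 ≈ 1.2218
arm 2 (φ=120.0°): x'=0.1502, y'=0.0403
  A cos θ + B sin θ = C:  -0.0702·cos θ + -0.2243·sin θ = -0.0302
  γ=atan2(-0.2243,-0.0702)=-1.8740;  ψ=arccos(-0.1284)=1.6995;  θ2=γ+ψ≈-0.1745
rotate P by −φ3: (-0.0402, -0.1502, -0.2243)
  e−x'=0.1202;  (l²−L²−(e−x')²−y'²−z²)/2L = -0.1148
  γ=atan2(-0.2243,0.1202)=-1.0789;  ψ=arccos(-0.4510)=2.0387;  θ3=γ+ψ≈0.9598

θ₁ = 1.2218, θ₂ = -0.1745, θ₃ = 0.9598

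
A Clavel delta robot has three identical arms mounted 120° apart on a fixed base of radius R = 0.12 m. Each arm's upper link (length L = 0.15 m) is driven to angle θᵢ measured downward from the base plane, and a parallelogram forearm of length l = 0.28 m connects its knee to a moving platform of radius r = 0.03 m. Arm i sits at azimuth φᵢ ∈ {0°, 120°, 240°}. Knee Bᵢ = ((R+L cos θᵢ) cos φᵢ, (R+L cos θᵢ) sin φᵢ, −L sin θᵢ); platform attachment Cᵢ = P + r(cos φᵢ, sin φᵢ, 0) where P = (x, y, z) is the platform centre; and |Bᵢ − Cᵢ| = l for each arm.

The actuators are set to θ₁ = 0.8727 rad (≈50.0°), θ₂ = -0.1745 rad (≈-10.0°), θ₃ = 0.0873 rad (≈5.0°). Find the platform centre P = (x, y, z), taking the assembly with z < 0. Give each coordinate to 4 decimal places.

(-0.0860, 0.0166, -0.1777)

φ1=0.0°: virtual centre (0.1864, 0.0000, -0.1149), radius l
S2 = (0.2377·cos120.0°, 0.2377·sin120.0°, 0.0260) = (-0.1189, 0.2059, 0.0260)
S3 = (0.2394·cos240.0°, 0.2394·sin240.0°, -0.0131) = (-0.1197, -0.2074, -0.0131)
|S₂|²−|S₁|² = 0.0092;  |S₃|²−|S₁|² = 0.0095
plane₁₂: -0.6106x+0.4117y+0.2819z = 0.0092
det = 0.5053;  x = -0.0154+0.3973z,  y = -0.0003+-0.0955z
into |P−S₁|² = l²: 1.1670z² + 0.0695z + -0.0245 = 0;  Δ = 0.1191;  z = -0.1777 or 0.1181 → z<0 root = -0.1777
x = -0.0860, y = 0.0166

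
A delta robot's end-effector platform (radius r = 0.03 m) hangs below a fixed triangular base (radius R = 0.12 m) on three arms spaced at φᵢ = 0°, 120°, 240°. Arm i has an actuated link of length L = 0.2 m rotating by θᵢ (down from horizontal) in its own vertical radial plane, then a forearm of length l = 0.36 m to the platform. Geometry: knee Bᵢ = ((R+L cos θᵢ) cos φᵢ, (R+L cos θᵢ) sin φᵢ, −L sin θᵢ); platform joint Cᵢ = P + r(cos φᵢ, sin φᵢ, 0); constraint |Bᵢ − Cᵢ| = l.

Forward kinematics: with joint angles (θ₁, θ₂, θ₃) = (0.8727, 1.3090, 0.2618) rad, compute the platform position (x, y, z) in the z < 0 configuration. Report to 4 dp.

(-0.0001, -0.1791, -0.3761)

φ1=0.0°: virtual centre (0.2186, 0.0000, -0.1532), radius l
arm 2 at φ=120.0°: (R−r)+L cos θ2 = 0.1418;  O2 = (-0.0709, 0.1228, -0.1932)
O3 = (0.2832·cos240.0°, 0.2832·sin240.0°, -0.0518) = (-0.1416, -0.2452, -0.0518)
|O₂|²−|O₁|² = -0.0138;  |O₃|²−|O₁|² = 0.0116
[-0.5789 0.2455 -0.0799]·P = -0.0138;  [-0.7203 -0.4905 0.2029]·P = 0.0116
det = 0.4608;  x = 0.0085+0.0230z,  y = -0.0362+0.3799z
into |P−O₁|² = l²: 1.1448z² + 0.2692z + -0.0607 = 0;  Δ = 0.3504;  z = -0.3761 or 0.1410 → z<0 root = -0.3761
x = -0.0001, y = -0.1791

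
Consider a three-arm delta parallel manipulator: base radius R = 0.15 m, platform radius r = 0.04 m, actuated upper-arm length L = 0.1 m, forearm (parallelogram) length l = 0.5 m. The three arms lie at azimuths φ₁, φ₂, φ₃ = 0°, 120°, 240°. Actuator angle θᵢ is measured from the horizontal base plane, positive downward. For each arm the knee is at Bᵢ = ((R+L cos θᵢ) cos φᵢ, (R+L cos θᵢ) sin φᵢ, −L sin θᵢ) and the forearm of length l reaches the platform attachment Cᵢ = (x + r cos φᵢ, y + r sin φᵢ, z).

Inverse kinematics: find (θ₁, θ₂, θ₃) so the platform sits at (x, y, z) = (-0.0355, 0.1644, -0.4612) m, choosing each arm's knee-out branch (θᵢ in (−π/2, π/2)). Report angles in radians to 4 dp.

θ₁ = 0.5234, θ₂ = -0.3491, θ₃ = 0.8728

rotate P by −φ1: (-0.0355, 0.1644, -0.4612)
  e−x'=0.1455;  (l²−L²−(e−x')²−y'²−z²)/2L = -0.1045
  γ=atan2(-0.4612,0.1455)=-1.2652;  ψ=arccos(-0.2161)=1.7886;  θ1=γ+ψ≈0.5234
arm 2 (φ=120.0°): x'=0.1601, y'=-0.0515
  A=-0.0501, B=-0.4612, C=(l²−L²−A²−y'²−z²)/(2L)=0.1107
  γ=atan2(-0.4612,-0.0501)=-1.6791;  ψ=arccos(0.2386)=1.3299;  θ2=γ+ψ≈-0.3491
arm 3 (φ=240.0°): x'=-0.1246, y'=-0.1129
  A cos θ + B sin θ = C:  0.2346·cos θ + -0.4612·sin θ = -0.2026
  θ3 = atan2(B,A) + arccos(C/0.5174) = 0.8728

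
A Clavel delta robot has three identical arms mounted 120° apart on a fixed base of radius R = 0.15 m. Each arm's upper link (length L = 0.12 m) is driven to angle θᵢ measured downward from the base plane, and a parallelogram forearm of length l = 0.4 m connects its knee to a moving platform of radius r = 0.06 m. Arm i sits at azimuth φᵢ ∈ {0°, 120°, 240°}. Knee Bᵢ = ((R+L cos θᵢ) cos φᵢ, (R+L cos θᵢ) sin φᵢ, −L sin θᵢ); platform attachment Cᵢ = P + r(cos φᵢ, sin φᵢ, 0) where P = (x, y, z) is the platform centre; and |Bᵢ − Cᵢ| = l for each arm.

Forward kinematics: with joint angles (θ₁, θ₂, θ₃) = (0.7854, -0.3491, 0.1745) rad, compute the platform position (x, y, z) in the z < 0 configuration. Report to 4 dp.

(-0.1270, 0.0588, -0.3407)

arm 1 at φ=0.0°: ρ1 = 0.1749;  centre 1 = (0.1749, 0.0000, -0.0849)
arm 2 at φ=120.0°: ρ2 = 0.2028;  centre 2 = (-0.1014, 0.1756, 0.0410)
centre 3 = (0.2082·cos240.0°, 0.2082·sin240.0°, -0.0208) = (-0.1041, -0.1803, -0.0208)
subtract pairs → two planes through P
plane₁₂: -0.5525x+0.3512y+0.2518z = 0.0050
det = 0.3951;  x = -0.0099+0.3436z,  y = -0.0013+-0.1765z
sphere 1 gives Az²+Bz+C=0 with A=1.1492, B=0.0432, C=-0.1187;  B²−4AC=0.5473;  roots -0.3407, 0.3031;  negative root z = -0.3407
x = -0.1270, y = 0.0588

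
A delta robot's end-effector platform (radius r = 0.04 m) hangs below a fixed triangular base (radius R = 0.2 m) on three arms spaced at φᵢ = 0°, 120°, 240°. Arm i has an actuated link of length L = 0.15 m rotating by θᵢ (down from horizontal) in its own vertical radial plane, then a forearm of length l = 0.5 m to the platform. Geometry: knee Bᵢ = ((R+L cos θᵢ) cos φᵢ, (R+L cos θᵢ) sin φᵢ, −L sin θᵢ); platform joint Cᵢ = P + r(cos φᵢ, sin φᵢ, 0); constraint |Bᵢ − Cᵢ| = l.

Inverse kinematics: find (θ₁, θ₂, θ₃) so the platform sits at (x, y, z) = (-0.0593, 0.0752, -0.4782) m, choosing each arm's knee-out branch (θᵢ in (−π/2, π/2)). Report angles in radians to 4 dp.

rotate P by −φ1: (-0.0593, 0.0752, -0.4782)
  A cos θ + B sin θ = C:  0.2193·cos θ + -0.4782·sin θ = -0.1831
  γ=atan2(-0.4782,0.2193)=-1.1408;  ψ=arccos(-0.3480)=1.9262;  θ1=γ+ψ≈0.7854
rotate P by −φ2: (0.0948, 0.0138, -0.4782)
  A cos θ + B sin θ = C:  0.0652·cos θ + -0.4782·sin θ = -0.0187
  θ2 = atan2(B,A) + arccos(C/0.4826) = 0.1744
φ3=240.0° → target in arm frame (-0.0355, -0.0890)
  A=0.1955, B=-0.4782, C=(l²−L²−A²−y'²−z²)/(2L)=-0.1577
  √(A²+B²)=0.5166;  θ3 = -1.1828+1.8809 ≈ 0.6982

θ₁ = 0.7854, θ₂ = 0.1744, θ₃ = 0.6982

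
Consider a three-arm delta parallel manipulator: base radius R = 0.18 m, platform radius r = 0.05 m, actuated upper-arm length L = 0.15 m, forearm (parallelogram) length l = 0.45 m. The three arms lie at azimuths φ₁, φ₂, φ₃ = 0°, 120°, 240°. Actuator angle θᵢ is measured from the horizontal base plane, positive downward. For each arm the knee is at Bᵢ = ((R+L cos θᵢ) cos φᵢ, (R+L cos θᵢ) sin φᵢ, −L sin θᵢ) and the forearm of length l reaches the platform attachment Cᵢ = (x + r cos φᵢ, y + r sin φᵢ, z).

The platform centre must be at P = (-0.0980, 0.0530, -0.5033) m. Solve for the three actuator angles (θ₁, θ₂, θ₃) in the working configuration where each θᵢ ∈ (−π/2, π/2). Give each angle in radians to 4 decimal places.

rotate P by −φ1: (-0.0980, 0.0530, -0.5033)
  A cos θ + B sin θ = C:  0.2280·cos θ + -0.5033·sin θ = -0.4270
  √(A²+B²)=0.5525;  θ1 = -1.1454+2.4541 ≈ 1.3086
rotate P by −φ2: (0.0949, 0.0584, -0.5033)
  A=0.0351, B=-0.5033, C=(l²−L²−A²−y'²−z²)/(2L)=-0.2598
  γ=atan2(-0.5033,0.0351)=-1.5012;  ψ=arccos(-0.5150)=2.1118;  θ2=γ+ψ≈0.6106
φ3=240.0° → target in arm frame (0.0031, -0.1114)
  A=0.1269, B=-0.5033, C=(l²−L²−A²−y'²−z²)/(2L)=-0.3394
  γ=atan2(-0.5033,0.1269)=-1.3238;  ψ=arccos(-0.6539)=2.2835;  θ3=γ+ψ≈0.9597

θ₁ = 1.3086, θ₂ = 0.6106, θ₃ = 0.9597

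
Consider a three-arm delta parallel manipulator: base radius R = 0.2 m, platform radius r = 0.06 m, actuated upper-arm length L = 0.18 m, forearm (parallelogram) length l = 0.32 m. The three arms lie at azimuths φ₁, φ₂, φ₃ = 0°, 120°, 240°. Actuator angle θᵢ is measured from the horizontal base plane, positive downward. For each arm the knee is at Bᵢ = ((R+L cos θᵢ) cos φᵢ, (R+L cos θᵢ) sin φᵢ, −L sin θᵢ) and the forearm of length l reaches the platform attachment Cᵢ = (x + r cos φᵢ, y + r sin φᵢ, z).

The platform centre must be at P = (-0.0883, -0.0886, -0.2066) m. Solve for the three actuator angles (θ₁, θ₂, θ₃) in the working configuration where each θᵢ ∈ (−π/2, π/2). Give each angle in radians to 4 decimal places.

arm 1 (φ=0.0°): x'=-0.0883, y'=-0.0886
  A=0.2283, B=-0.2066, C=(l²−L²−A²−y'²−z²)/(2L)=-0.0907
  √(A²+B²)=0.3079;  θ1 = -0.7355+1.8698 ≈ 1.1343
φ2=120.0° → target in arm frame (-0.0326, 0.1208)
  A=0.1726, B=-0.2066, C=(l²−L²−A²−y'²−z²)/(2L)=-0.0474
  √(A²+B²)=0.2692;  θ2 = -0.8749+1.7477 ≈ 0.8728
rotate P by −φ3: (0.1209, -0.0322, -0.2066)
  A cos θ + B sin θ = C:  0.0191·cos θ + -0.2066·sin θ = 0.0720
  γ=atan2(-0.2066,0.0191)=-1.4785;  ψ=arccos(0.3470)=1.2165;  θ3=γ+ψ≈-0.2620

θ₁ = 1.1343, θ₂ = 0.8728, θ₃ = -0.2620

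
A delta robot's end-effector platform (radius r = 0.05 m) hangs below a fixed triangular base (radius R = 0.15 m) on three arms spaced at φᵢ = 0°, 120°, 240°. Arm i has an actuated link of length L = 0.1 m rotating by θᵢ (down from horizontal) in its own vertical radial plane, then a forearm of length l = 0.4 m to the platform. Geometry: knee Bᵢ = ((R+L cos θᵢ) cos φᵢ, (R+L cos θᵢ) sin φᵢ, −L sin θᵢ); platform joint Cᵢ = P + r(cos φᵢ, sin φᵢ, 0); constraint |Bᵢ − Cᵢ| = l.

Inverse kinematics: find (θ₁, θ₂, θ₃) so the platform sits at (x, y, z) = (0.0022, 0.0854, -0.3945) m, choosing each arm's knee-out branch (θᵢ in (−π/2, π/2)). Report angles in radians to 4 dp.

rotate P by −φ1: (0.0022, 0.0854, -0.3945)
  A cos θ + B sin θ = C:  0.0978·cos θ + -0.3945·sin θ = -0.1124
  θ1 = atan2(B,A) + arccos(C/0.4064) = 0.5233
arm 2 (φ=120.0°): x'=0.0729, y'=-0.0446
  e−x'=0.0271;  (l²−L²−(e−x')²−y'²−z²)/2L = -0.0418
  θ2 = atan2(B,A) + arccos(C/0.3954) = 0.1746
arm 3 (φ=240.0°): x'=-0.0751, y'=-0.0408
  e−x'=0.1751;  (l²−L²−(e−x')²−y'²−z²)/2L = -0.1897
  √(A²+B²)=0.4316;  θ3 = -1.1532+2.0259 ≈ 0.8727

θ₁ = 0.5233, θ₂ = 0.1746, θ₃ = 0.8727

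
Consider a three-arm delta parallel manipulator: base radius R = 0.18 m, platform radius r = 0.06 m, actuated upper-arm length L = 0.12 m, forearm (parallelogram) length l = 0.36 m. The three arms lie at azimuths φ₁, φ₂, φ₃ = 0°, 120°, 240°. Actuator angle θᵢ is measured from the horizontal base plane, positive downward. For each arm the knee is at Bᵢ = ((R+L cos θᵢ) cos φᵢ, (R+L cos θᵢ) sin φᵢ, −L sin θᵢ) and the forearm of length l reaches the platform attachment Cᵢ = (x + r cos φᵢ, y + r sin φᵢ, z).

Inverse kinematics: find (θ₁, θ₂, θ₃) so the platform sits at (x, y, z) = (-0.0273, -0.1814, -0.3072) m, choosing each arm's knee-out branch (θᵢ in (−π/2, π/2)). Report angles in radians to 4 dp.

arm 1 (φ=0.0°): x'=-0.0273, y'=-0.1814
  A=0.1473, B=-0.3072, C=(l²−L²−A²−y'²−z²)/(2L)=-0.1407
  √(A²+B²)=0.3407;  θ1 = -1.1237+1.9966 ≈ 0.8729
φ2=120.0° → target in arm frame (-0.1434, 0.1143)
  A=0.2634, B=-0.3072, C=(l²−L²−A²−y'²−z²)/(2L)=-0.2569
  √(A²+B²)=0.4047;  θ2 = -0.8619+2.2585 ≈ 1.3966
rotate P by −φ3: (0.1707, 0.0671, -0.3072)
  A=-0.0507, B=-0.3072, C=(l²−L²−A²−y'²−z²)/(2L)=0.0573
  √(A²+B²)=0.3114;  θ3 = -1.7345+1.3857 ≈ -0.3489

θ₁ = 0.8729, θ₂ = 1.3966, θ₃ = -0.3489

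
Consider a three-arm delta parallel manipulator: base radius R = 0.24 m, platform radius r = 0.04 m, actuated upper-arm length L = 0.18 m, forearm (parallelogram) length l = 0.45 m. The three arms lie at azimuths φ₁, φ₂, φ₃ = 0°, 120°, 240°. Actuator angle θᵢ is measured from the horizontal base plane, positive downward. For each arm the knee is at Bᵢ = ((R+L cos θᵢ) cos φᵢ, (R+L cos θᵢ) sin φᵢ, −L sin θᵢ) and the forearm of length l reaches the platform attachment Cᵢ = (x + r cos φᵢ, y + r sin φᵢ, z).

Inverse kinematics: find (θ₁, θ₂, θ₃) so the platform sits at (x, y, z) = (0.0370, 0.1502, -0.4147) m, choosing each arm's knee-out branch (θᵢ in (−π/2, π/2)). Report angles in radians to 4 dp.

arm 1 (φ=0.0°): x'=0.0370, y'=0.1502
  e−x'=0.1630;  (l²−L²−(e−x')²−y'²−z²)/2L = -0.1417
  θ1 = atan2(B,A) + arccos(C/0.4456) = 0.6981
rotate P by −φ2: (0.1116, -0.1071, -0.4147)
  e−x'=0.0884;  (l²−L²−(e−x')²−y'²−z²)/2L = -0.0588
  θ2 = atan2(B,A) + arccos(C/0.4240) = 0.3492
φ3=240.0° → target in arm frame (-0.1486, -0.0431)
  e−x'=0.3486;  (l²−L²−(e−x')²−y'²−z²)/2L = -0.3479
  θ3 = atan2(B,A) + arccos(C/0.5417) = 1.3963

θ₁ = 0.6981, θ₂ = 0.3492, θ₃ = 1.3963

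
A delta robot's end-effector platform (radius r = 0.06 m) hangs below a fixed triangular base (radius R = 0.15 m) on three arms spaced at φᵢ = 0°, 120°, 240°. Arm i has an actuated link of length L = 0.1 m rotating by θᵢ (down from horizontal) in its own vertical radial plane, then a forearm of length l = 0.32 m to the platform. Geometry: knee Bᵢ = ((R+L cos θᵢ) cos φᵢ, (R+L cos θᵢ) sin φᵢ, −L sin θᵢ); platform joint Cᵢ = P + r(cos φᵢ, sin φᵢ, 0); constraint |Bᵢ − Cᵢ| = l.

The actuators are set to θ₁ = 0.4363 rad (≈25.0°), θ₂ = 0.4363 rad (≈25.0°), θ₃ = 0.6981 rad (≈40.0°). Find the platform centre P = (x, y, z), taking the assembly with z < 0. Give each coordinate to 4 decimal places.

φ1=0.0°: virtual centre (0.1806, 0.0000, -0.0423), radius l
centre 2 = (0.1806·cos120.0°, 0.1806·sin120.0°, -0.0423) = (-0.0903, 0.1564, -0.0423)
φ3=240.0°: virtual centre (-0.0833, -0.1443, -0.0643), radius l
|centre ₂|²−|centre ₁|² = 0.0000;  |centre ₃|²−|centre ₁|² = -0.0025
[-0.5419 0.3129 0.0000]·P = 0.0000;  [-0.5279 -0.2886 -0.0440]·P = -0.0025
det = 0.3215;  x = 0.0025+-0.0428z,  y = 0.0043+-0.0742z
sphere 1 gives Az²+Bz+C=0 with A=1.0073, B=0.0992, C=-0.0688;  B²−4AC=0.2873;  roots -0.3152, 0.2168;  negative root z = -0.3152
x = 0.0160, y = 0.0277

(0.0160, 0.0277, -0.3152)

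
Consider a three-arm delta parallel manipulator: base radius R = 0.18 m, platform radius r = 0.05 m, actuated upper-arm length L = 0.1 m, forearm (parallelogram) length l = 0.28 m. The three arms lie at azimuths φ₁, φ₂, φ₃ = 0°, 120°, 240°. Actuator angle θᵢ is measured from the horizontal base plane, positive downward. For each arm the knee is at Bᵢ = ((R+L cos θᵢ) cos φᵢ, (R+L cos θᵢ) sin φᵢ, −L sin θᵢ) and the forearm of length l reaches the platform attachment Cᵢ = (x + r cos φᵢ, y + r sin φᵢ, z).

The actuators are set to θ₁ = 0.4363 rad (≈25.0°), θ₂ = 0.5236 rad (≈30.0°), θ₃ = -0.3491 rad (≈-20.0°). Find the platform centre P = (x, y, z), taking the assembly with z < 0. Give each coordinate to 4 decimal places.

O1 = (0.2206·cos0.0°, 0.2206·sin0.0°, -0.0423) = (0.2206, 0.0000, -0.0423)
arm 2 at φ=120.0°: e+L cos θ2 = 0.2166;  O2 = (-0.1083, 0.1876, -0.0500)
φ3=240.0°: virtual centre (-0.1120, -0.1940, 0.0342), radius l
subtract pairs → two planes through P
plane₁₂: -0.6579x+0.3752y+-0.0155z = -0.0010
Cramer: x(z) = 0.0002+0.1018z;  y(z) = -0.0025+0.2197z
sphere 1 gives Az²+Bz+C=0 with A=1.0586, B=0.0385, C=-0.0280;  B²−4AC=0.1201;  roots -0.1819, 0.1454;  negative root z = -0.1819
x = -0.0183, y = -0.0425

(-0.0183, -0.0425, -0.1819)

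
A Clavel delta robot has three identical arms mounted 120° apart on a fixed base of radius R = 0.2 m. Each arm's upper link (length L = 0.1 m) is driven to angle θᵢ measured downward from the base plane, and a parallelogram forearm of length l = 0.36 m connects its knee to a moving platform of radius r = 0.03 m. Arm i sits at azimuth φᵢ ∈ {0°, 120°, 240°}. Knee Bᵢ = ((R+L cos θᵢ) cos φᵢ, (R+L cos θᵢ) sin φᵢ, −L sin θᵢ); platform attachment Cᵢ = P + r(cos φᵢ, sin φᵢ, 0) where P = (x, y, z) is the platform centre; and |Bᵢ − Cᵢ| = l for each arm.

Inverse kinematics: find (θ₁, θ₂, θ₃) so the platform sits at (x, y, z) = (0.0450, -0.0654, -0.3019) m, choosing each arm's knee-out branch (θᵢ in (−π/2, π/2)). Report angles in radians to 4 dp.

φ1=0.0° → target in arm frame (0.0450, -0.0654)
  e−x'=0.1250;  (l²−L²−(e−x')²−y'²−z²)/2L = 0.0428
  γ=atan2(-0.3019,0.1250)=-1.1782;  ψ=arccos(0.1309)=1.4395;  θ1=γ+ψ≈0.2613
arm 2 (φ=120.0°): x'=-0.0791, y'=-0.0063
  e−x'=0.2491;  (l²−L²−(e−x')²−y'²−z²)/2L = -0.1683
  θ2 = atan2(B,A) + arccos(C/0.3914) = 1.1343
arm 3 (φ=240.0°): x'=0.0341, y'=0.0717
  A=0.1359, B=-0.3019, C=(l²−L²−A²−y'²−z²)/(2L)=0.0243
  √(A²+B²)=0.3311;  θ3 = -1.1479+1.4973 ≈ 0.3494

θ₁ = 0.2613, θ₂ = 1.1343, θ₃ = 0.3494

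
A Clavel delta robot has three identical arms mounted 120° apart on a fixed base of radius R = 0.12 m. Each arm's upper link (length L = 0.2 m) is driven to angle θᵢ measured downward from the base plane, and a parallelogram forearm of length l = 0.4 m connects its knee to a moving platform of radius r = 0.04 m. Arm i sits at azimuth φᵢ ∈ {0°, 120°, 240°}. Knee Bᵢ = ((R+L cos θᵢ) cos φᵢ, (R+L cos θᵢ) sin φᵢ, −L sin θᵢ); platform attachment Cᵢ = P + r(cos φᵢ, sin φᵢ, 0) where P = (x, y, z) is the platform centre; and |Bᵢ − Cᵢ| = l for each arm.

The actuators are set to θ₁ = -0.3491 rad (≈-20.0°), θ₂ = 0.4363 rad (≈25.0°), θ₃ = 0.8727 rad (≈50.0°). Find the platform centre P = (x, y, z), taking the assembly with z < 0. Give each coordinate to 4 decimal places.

(0.1620, 0.0732, -0.3103)

centre 1 = (0.2679·cos0.0°, 0.2679·sin0.0°, 0.0684) = (0.2679, 0.0000, 0.0684)
φ2=120.0°: virtual centre (-0.1306, 0.2263, -0.0845), radius l
arm 3 at φ=240.0°: e+L cos θ3 = 0.2086;  centre 3 = (-0.1043, -0.1806, -0.1532)
|centre ₂|²−|centre ₁|² = -0.0011;  |centre ₃|²−|centre ₁|² = -0.0095
plane₁₂: -0.7971x+0.4525y+-0.3059z = -0.0011
Cramer: x(z) = 0.0075-0.4978z;  y(z) = 0.0109-0.2011z
quadratic in z: (1.2883)z²+(0.1181)z+(-0.0874)=0, √Δ=0.6813 → z ∈ {-0.3103, 0.2186}; z = -0.3103 (taking z<0)
x = 0.1620, y = 0.0732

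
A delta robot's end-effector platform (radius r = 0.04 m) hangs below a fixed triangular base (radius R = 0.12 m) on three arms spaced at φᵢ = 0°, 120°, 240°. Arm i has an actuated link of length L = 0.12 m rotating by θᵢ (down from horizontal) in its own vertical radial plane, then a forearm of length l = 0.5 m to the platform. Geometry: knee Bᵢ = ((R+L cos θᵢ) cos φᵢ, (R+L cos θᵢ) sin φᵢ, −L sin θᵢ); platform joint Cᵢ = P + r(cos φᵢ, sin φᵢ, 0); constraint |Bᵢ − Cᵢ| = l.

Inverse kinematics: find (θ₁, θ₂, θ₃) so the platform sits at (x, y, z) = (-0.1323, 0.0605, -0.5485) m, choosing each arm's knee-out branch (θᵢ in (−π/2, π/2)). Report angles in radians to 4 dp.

θ₁ = 1.3092, θ₂ = 0.5238, θ₃ = 0.8726

φ1=0.0° → target in arm frame (-0.1323, 0.0605)
  A=0.2123, B=-0.5485, C=(l²−L²−A²−y'²−z²)/(2L)=-0.4749
  √(A²+B²)=0.5882;  θ1 = -1.2015+2.5107 ≈ 1.3092
rotate P by −φ2: (0.1185, 0.0843, -0.5485)
  e−x'=-0.0385;  (l²−L²−(e−x')²−y'²−z²)/2L = -0.3077
  γ=atan2(-0.5485,-0.0385)=-1.6410;  ψ=arccos(-0.5596)=2.1647;  θ2=γ+ψ≈0.5238
arm 3 (φ=240.0°): x'=0.0138, y'=-0.1448
  A cos θ + B sin θ = C:  0.0662·cos θ + -0.5485·sin θ = -0.3776
  θ3 = atan2(B,A) + arccos(C/0.5525) = 0.8726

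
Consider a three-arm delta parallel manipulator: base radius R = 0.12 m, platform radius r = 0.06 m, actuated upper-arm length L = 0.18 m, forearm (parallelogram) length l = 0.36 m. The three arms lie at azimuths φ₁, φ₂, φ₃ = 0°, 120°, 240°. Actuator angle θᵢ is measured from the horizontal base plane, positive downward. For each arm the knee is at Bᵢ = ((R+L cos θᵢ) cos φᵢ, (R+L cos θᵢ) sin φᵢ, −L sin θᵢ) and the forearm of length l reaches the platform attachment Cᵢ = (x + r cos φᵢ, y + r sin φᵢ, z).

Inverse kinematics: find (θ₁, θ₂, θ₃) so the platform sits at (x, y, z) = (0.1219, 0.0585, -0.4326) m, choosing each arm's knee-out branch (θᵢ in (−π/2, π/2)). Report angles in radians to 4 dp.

θ₁ = 0.5238, θ₂ = 0.9599, θ₃ = 1.2218

arm 1 (φ=0.0°): x'=0.1219, y'=0.0585
  e−x'=-0.0619;  (l²−L²−(e−x')²−y'²−z²)/2L = -0.2700
  γ=atan2(-0.4326,-0.0619)=-1.7129;  ψ=arccos(-0.6178)=2.2368;  θ1=γ+ψ≈0.5238
arm 2 (φ=120.0°): x'=-0.0103, y'=-0.1348
  e−x'=0.0703;  (l²−L²−(e−x')²−y'²−z²)/2L = -0.3141
  √(A²+B²)=0.4383;  θ2 = -1.4097+2.3697 ≈ 0.9599
rotate P by −φ3: (-0.1116, 0.0763, -0.4326)
  A cos θ + B sin θ = C:  0.1716·cos θ + -0.4326·sin θ = -0.3478
  γ=atan2(-0.4326,0.1716)=-1.1931;  ψ=arccos(-0.7474)=2.4149;  θ3=γ+ψ≈1.2218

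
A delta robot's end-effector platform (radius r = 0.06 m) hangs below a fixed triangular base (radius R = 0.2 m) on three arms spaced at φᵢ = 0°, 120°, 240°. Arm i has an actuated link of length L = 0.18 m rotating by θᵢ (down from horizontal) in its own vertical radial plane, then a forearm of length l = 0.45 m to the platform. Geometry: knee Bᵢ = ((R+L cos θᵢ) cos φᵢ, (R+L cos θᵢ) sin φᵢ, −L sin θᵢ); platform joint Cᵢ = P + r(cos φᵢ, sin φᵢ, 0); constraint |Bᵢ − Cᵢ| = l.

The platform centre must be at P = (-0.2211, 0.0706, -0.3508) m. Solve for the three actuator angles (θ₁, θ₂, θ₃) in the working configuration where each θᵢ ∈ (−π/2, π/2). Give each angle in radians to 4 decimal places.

arm 1 (φ=0.0°): x'=-0.2211, y'=0.0706
  A=0.3611, B=-0.3508, C=(l²−L²−A²−y'²−z²)/(2L)=-0.2454
  γ=atan2(-0.3508,0.3611)=-0.7709;  ψ=arccos(-0.4874)=2.0799;  θ1=γ+ψ≈1.3090
rotate P by −φ2: (0.1717, 0.1562, -0.3508)
  A=-0.0317, B=-0.3508, C=(l²−L²−A²−y'²−z²)/(2L)=0.0601
  √(A²+B²)=0.3522;  θ2 = -1.6609+1.3993 ≈ -0.2616
arm 3 (φ=240.0°): x'=0.0494, y'=-0.2268
  e−x'=0.0906;  (l²−L²−(e−x')²−y'²−z²)/2L = -0.0350
  √(A²+B²)=0.3623;  θ3 = -1.3181+1.6675 ≈ 0.3494

θ₁ = 1.3090, θ₂ = -0.2616, θ₃ = 0.3494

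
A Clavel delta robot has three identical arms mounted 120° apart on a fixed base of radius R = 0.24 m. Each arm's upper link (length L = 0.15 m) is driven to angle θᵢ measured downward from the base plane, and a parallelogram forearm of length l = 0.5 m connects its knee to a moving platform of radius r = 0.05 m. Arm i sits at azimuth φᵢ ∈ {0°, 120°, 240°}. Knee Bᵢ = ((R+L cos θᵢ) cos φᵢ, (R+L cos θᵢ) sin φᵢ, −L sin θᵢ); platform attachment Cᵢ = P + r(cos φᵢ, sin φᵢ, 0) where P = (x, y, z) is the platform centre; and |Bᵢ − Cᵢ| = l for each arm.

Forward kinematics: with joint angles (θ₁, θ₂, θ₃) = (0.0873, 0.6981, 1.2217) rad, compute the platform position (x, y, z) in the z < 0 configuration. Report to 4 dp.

(0.1335, 0.0780, -0.4620)

arm 1 at φ=0.0°: ρ1 = 0.3394;  centre 1 = (0.3394, 0.0000, -0.0131)
arm 2 at φ=120.0°: ρ2 = 0.3049;  centre 2 = (-0.1525, 0.2641, -0.0964)
centre 3 = (0.2413·cos240.0°, 0.2413·sin240.0°, -0.1410) = (-0.1207, -0.2090, -0.1410)
subtract pairs → two planes through P
plane₁₂: -0.9838x+0.5281y+-0.1667z = -0.0131
Cramer: x(z) = 0.0281-0.2282z;  y(z) = 0.0274-0.1095z
quadratic in z: (1.0641)z²+(0.1623)z+(-0.1521)=0, √Δ=0.8209 → z ∈ {-0.4620, 0.3095}; z = -0.4620 (taking z<0)
x = 0.1335, y = 0.0780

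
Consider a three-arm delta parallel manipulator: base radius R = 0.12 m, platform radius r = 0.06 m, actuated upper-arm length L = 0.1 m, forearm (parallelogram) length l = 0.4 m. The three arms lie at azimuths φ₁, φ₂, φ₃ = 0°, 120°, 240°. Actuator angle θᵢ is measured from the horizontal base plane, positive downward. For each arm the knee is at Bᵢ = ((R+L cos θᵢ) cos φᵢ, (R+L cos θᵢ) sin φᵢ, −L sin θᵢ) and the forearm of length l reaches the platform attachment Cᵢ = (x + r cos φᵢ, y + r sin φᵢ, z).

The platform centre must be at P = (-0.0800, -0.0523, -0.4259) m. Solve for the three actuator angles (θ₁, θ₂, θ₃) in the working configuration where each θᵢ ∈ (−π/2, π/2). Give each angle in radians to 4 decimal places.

φ1=0.0° → target in arm frame (-0.0800, -0.0523)
  e−x'=0.1400;  (l²−L²−(e−x')²−y'²−z²)/2L = -0.2686
  θ1 = atan2(B,A) + arccos(C/0.4483) = 0.9601
rotate P by −φ2: (-0.0053, 0.0954, -0.4259)
  A=0.0653, B=-0.4259, C=(l²−L²−A²−y'²−z²)/(2L)=-0.2238
  √(A²+B²)=0.4309;  θ2 = -1.4187+2.1170 ≈ 0.6983
rotate P by −φ3: (0.0853, -0.0431, -0.4259)
  A cos θ + B sin θ = C:  -0.0253·cos θ + -0.4259·sin θ = -0.1695
  θ3 = atan2(B,A) + arccos(C/0.4267) = 0.3491

θ₁ = 0.9601, θ₂ = 0.6983, θ₃ = 0.3491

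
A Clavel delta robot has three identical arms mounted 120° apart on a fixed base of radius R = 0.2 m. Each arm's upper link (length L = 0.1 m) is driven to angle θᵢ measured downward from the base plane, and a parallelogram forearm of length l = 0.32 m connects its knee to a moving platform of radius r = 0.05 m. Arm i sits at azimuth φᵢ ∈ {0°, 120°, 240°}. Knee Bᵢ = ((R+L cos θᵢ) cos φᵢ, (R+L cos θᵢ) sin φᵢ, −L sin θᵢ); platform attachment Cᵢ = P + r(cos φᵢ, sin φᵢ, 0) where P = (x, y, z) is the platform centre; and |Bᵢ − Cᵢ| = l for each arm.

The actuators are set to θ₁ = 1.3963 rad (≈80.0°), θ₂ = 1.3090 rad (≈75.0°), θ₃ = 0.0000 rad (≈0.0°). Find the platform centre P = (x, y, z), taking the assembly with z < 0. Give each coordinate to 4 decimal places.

φ1=0.0°: virtual centre (0.1674, 0.0000, -0.0985), radius l
arm 2 at φ=120.0°: e+L cos θ2 = 0.1759;  O2 = (-0.0879, 0.1523, -0.0966)
φ3=240.0°: virtual centre (-0.1250, -0.2165, 0.0000), radius l
subtract pairs → two planes through P
[-0.5106 0.3046 0.0038]·P = 0.0026;  [-0.5847 -0.4330 0.1970]·P = 0.0248
Cramer: x(z) = -0.0217+0.1544z;  y(z) = -0.0280+0.2464z
quadratic in z: (1.0845)z²+(0.1248)z+(-0.0562)=0, √Δ=0.5092 → z ∈ {-0.2923, 0.1772}; z = -0.2923 (taking z<0)
x = -0.0668, y = -0.1000

(-0.0668, -0.1000, -0.2923)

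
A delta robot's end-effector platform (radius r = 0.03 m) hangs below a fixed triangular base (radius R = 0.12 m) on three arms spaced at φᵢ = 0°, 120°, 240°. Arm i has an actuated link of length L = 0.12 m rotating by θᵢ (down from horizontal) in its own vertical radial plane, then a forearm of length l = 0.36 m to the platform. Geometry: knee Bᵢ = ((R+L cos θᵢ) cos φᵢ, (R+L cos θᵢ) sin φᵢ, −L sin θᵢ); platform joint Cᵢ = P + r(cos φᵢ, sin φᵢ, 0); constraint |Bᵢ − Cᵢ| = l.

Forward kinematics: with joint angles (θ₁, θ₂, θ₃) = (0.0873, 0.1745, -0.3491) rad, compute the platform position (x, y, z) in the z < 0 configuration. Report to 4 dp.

(-0.0180, -0.0484, -0.2852)

arm 1 at φ=0.0°: (R−r)+L cos θ1 = 0.2095;  S1 = (0.2095, 0.0000, -0.0105)
φ2=120.0°: virtual centre (-0.1041, 0.1803, -0.0208), radius l
arm 3 at φ=240.0°: (R−r)+L cos θ3 = 0.2028;  S3 = (-0.1014, -0.1756, 0.0410)
|S₂|²−|S₁|² = -0.0002;  |S₃|²−|S₁|² = -0.0012
[-0.6273 0.3606 -0.0207]·P = -0.0002;  [-0.6218 -0.3512 0.1030]·P = -0.0012
det = 0.4445;  x = 0.0012+0.0672z,  y = 0.0014+0.1744z
into |P−S₁|² = l²: 1.0349z² + -0.0066z + -0.0861 = 0;  Δ = 0.3564;  z = -0.2852 or 0.2916 → z<0 root = -0.2852
x = -0.0180, y = -0.0484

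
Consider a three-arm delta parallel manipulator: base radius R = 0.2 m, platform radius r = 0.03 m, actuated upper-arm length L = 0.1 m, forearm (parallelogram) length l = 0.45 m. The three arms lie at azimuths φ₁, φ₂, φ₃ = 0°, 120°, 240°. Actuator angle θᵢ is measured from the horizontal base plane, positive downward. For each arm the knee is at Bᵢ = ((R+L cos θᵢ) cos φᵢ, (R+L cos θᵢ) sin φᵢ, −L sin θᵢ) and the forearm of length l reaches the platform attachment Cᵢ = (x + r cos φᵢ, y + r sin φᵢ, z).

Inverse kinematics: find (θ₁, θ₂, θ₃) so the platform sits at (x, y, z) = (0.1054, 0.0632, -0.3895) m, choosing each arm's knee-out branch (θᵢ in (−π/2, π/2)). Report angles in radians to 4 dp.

θ₁ = -0.2615, θ₂ = 0.4369, θ₃ = 1.0474

φ1=0.0° → target in arm frame (0.1054, 0.0632)
  A=0.0646, B=-0.3895, C=(l²−L²−A²−y'²−z²)/(2L)=0.1631
  θ1 = atan2(B,A) + arccos(C/0.3948) = -0.2615
rotate P by −φ2: (0.0020, -0.1229, -0.3895)
  A=0.1680, B=-0.3895, C=(l²−L²−A²−y'²−z²)/(2L)=-0.0126
  γ=atan2(-0.3895,0.1680)=-1.1637;  ψ=arccos(-0.0297)=1.6005;  θ2=γ+ψ≈0.4369
arm 3 (φ=240.0°): x'=-0.1074, y'=0.0597
  A cos θ + B sin θ = C:  0.2774·cos θ + -0.3895·sin θ = -0.1987
  θ3 = atan2(B,A) + arccos(C/0.4782) = 1.0474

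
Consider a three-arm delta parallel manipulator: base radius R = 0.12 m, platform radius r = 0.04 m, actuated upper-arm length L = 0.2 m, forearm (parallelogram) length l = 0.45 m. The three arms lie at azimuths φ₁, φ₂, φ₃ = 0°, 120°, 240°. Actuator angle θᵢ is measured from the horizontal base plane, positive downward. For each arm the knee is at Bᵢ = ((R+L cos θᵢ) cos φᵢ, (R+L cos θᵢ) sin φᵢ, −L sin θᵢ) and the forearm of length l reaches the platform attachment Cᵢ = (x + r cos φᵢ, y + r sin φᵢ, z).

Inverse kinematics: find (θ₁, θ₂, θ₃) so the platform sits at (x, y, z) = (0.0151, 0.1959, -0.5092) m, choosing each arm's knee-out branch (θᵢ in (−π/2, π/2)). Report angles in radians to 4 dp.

θ₁ = 0.8729, θ₂ = 0.4364, θ₃ = 1.3092

rotate P by −φ1: (0.0151, 0.1959, -0.5092)
  A cos θ + B sin θ = C:  0.0649·cos θ + -0.5092·sin θ = -0.3484
  θ1 = atan2(B,A) + arccos(C/0.5133) = 0.8729
arm 2 (φ=120.0°): x'=0.1621, y'=-0.1110
  A cos θ + B sin θ = C:  -0.0821·cos θ + -0.5092·sin θ = -0.2896
  γ=atan2(-0.5092,-0.0821)=-1.7307;  ψ=arccos(-0.5615)=2.1670;  θ2=γ+ψ≈0.4364
φ3=240.0° → target in arm frame (-0.1772, -0.0849)
  A=0.2572, B=-0.5092, C=(l²−L²−A²−y'²−z²)/(2L)=-0.4254
  θ3 = atan2(B,A) + arccos(C/0.5705) = 1.3092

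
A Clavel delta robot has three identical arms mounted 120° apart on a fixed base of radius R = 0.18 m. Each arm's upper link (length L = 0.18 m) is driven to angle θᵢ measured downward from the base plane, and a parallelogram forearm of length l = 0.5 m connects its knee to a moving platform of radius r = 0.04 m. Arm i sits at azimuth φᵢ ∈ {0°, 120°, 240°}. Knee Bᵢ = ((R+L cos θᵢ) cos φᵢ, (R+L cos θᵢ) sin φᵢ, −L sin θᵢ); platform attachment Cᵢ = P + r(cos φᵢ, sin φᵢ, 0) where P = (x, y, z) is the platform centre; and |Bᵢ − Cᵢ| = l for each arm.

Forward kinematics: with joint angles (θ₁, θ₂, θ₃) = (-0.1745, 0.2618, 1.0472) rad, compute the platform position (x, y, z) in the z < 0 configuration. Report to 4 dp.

(0.1474, 0.1353, -0.4191)

arm 1 at φ=0.0°: e+L cos θ1 = 0.3173;  S1 = (0.3173, 0.0000, 0.0313)
arm 2 at φ=120.0°: e+L cos θ2 = 0.3139;  S2 = (-0.1569, 0.2718, -0.0466)
φ3=240.0°: virtual centre (-0.1150, -0.1992, -0.1559), radius l
eliminate P² terms by subtracting sphere 1 from 2 and 3
plane₁₂: -0.9484x+0.5436y+-0.1557z = -0.0010
det = 0.8478;  x = 0.0161+-0.3131z,  y = 0.0264+-0.2599z
quadratic in z: (1.1656)z²+(0.1124)z+(-0.1576)=0, √Δ=0.8646 → z ∈ {-0.4191, 0.3227}; z = -0.4191 (taking z<0)
x = 0.1474, y = 0.1353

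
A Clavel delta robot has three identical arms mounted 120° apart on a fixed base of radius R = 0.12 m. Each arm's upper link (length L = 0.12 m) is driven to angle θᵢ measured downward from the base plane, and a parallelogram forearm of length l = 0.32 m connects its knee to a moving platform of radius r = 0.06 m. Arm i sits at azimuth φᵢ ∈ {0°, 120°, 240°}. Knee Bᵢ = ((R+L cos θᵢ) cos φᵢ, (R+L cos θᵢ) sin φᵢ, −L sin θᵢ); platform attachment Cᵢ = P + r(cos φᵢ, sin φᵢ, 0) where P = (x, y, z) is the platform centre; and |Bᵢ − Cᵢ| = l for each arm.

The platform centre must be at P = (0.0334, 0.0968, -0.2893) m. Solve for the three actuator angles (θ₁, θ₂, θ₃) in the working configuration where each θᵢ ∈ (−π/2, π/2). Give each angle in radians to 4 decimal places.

rotate P by −φ1: (0.0334, 0.0968, -0.2893)
  e−x'=0.0266;  (l²−L²−(e−x')²−y'²−z²)/2L = -0.0241
  γ=atan2(-0.2893,0.0266)=-1.4791;  ψ=arccos(-0.0828)=1.6537;  θ1=γ+ψ≈0.1746
arm 2 (φ=120.0°): x'=0.0671, y'=-0.0773
  A cos θ + B sin θ = C:  -0.0071·cos θ + -0.2893·sin θ = -0.0072
  √(A²+B²)=0.2894;  θ2 = -1.5954+1.5956 ≈ 0.0002
arm 3 (φ=240.0°): x'=-0.1005, y'=-0.0195
  A=0.1605, B=-0.2893, C=(l²−L²−A²−y'²−z²)/(2L)=-0.0910
  √(A²+B²)=0.3309;  θ3 = -1.0642+1.8495 ≈ 0.7853

θ₁ = 0.1746, θ₂ = 0.0002, θ₃ = 0.7853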